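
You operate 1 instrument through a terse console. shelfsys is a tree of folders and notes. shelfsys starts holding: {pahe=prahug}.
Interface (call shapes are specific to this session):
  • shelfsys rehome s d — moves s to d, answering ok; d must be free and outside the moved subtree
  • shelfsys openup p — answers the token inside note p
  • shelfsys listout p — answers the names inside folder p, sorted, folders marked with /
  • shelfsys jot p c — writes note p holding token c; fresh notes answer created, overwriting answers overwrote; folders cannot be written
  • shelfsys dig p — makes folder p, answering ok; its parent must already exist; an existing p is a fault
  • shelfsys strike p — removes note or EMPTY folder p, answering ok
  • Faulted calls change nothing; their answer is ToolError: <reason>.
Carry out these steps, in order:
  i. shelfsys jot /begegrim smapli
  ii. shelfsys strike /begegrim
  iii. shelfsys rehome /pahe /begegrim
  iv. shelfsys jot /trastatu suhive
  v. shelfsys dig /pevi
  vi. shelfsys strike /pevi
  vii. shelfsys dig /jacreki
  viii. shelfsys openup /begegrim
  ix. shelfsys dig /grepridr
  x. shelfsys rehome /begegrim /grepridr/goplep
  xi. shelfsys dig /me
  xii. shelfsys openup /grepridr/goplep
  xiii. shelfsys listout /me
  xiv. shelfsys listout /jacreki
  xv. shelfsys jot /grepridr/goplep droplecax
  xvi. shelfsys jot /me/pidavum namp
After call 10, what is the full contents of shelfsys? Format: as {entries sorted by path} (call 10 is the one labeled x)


Answer: {grepridr/, grepridr/goplep=prahug, jacreki/, trastatu=suhive}

Derivation:
% 1. shelfsys jot(/begegrim, smapli) == created
% 2. shelfsys strike(/begegrim) == ok
% 3. shelfsys rehome(/pahe, /begegrim) == ok
% 4. shelfsys jot(/trastatu, suhive) == created
% 5. shelfsys dig(/pevi) == ok
% 6. shelfsys strike(/pevi) == ok
% 7. shelfsys dig(/jacreki) == ok
% 8. shelfsys openup(/begegrim) == prahug
% 9. shelfsys dig(/grepridr) == ok
% 10. shelfsys rehome(/begegrim, /grepridr/goplep) == ok
% 11. shelfsys dig(/me) == ok
% 12. shelfsys openup(/grepridr/goplep) == prahug
% 13. shelfsys listout(/me) == []
% 14. shelfsys listout(/jacreki) == []
% 15. shelfsys jot(/grepridr/goplep, droplecax) == overwrote
% 16. shelfsys jot(/me/pidavum, namp) == created


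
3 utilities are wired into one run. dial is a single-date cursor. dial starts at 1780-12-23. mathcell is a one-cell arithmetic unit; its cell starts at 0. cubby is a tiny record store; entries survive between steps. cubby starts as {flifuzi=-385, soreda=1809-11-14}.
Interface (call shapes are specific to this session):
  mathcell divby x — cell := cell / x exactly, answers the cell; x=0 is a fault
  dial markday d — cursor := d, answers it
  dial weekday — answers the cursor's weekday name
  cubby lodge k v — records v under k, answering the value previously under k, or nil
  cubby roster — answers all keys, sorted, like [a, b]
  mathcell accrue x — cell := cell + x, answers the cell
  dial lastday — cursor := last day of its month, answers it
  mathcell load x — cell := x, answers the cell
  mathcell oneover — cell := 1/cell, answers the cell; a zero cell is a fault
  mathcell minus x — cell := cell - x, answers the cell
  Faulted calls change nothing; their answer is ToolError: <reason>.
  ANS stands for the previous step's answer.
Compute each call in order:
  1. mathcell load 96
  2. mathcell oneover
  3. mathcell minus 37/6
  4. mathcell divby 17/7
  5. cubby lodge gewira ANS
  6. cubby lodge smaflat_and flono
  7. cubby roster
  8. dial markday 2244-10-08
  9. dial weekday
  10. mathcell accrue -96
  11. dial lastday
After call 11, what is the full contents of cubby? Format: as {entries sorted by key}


Answer: {flifuzi=-385, gewira=-1379/544, smaflat_and=flono, soreda=1809-11-14}

Derivation:
% mathcell load x→96
  96
% mathcell oneover
  1/96
% mathcell minus x→37/6
  -197/32
% mathcell divby x→17/7
  -1379/544
% cubby lodge k→gewira v→ANS
  nil
% cubby lodge k→smaflat_and v→flono
  nil
% cubby roster
  [flifuzi, gewira, smaflat_and, soreda]
% dial markday d→2244-10-08
  2244-10-08
% dial weekday
  Tuesday
% mathcell accrue x→-96
  -53603/544
% dial lastday
  2244-10-31


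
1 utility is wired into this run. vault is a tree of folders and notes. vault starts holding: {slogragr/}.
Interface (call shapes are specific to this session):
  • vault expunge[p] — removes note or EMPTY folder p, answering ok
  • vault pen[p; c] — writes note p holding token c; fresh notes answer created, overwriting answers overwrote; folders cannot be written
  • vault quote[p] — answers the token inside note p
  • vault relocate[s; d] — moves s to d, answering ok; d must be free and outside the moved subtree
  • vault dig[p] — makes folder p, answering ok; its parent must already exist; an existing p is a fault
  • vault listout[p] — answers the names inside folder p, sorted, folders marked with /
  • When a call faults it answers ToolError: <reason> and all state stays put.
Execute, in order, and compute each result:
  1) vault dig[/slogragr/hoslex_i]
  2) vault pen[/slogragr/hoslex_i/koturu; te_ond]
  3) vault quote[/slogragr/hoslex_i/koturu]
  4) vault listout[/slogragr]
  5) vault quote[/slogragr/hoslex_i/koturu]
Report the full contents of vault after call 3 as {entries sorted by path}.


Answer: {slogragr/, slogragr/hoslex_i/, slogragr/hoslex_i/koturu=te_ond}

Derivation:
Now I run vault dig passing p→/slogragr/hoslex_i: ok.
Using vault pen passing p→/slogragr/hoslex_i/koturu, c→te_ond, → created.
I invoke vault quote passing p→/slogragr/hoslex_i/koturu, and see te_ond.
Now I run vault listout passing p→/slogragr, → [hoslex_i/].
I try vault quote passing p→/slogragr/hoslex_i/koturu, giving te_ond.


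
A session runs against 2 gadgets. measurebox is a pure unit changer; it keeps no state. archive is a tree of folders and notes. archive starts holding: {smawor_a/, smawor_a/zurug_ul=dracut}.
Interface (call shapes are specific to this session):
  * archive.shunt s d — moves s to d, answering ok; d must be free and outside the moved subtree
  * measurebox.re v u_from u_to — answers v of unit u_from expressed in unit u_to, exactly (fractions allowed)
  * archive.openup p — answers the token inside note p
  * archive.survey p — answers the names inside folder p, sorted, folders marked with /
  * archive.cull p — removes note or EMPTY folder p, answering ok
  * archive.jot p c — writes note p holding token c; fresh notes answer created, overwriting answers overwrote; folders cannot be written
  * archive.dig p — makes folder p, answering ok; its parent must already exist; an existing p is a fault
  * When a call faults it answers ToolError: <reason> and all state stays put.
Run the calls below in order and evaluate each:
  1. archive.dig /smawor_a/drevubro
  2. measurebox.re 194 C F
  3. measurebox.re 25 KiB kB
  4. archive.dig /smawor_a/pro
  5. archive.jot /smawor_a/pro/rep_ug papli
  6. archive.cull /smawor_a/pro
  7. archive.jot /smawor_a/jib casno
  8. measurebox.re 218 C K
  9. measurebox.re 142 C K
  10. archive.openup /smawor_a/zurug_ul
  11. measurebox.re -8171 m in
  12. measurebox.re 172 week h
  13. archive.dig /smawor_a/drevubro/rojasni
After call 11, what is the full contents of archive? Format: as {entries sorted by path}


Answer: {smawor_a/, smawor_a/drevubro/, smawor_a/jib=casno, smawor_a/pro/, smawor_a/pro/rep_ug=papli, smawor_a/zurug_ul=dracut}

Derivation:
I call dig on p→/smawor_a/drevubro, giving ok.
I call re on v→194, u_from→C, u_to→F: 1906/5.
Calling re on v→25, u_from→KiB, u_to→kB, and get 128/5.
I invoke dig on p→/smawor_a/pro, → ok.
Next I call jot on p→/smawor_a/pro/rep_ug, c→papli, giving created.
Next I call cull on p→/smawor_a/pro, and get ToolError: not empty.
I use jot on p→/smawor_a/jib, c→casno, yielding created.
I run re on v→218, u_from→C, u_to→K: 9823/20.
Now I run re on v→142, u_from→C, u_to→K, → 8303/20.
I use openup on p→/smawor_a/zurug_ul, and get dracut.
Invoking re on v→-8171, u_from→m, u_to→in, and observe -40855000/127.
I invoke re on v→172, u_from→week, u_to→h, yielding 28896.
Using dig on p→/smawor_a/drevubro/rojasni, and see ok.


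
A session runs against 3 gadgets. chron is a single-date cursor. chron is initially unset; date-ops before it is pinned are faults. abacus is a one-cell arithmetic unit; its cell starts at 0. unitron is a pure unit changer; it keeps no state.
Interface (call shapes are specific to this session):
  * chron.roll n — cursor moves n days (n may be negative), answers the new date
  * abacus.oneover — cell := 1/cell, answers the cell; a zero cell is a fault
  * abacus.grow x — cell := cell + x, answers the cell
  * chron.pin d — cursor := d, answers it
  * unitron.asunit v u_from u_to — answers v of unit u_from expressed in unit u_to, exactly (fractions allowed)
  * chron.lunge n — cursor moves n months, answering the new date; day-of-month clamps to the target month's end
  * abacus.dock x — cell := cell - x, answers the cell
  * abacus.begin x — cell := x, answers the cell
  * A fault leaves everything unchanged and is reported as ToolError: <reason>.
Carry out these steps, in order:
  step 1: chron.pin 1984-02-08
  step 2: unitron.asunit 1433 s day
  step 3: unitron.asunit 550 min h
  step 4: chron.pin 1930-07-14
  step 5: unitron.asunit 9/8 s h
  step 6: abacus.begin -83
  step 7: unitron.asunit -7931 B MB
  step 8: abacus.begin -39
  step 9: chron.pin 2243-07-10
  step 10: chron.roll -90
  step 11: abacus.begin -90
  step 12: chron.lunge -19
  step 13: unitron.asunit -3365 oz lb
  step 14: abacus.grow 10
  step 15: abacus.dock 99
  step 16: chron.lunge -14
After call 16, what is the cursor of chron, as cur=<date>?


==> chron.pin(d='1984-02-08')
<== 1984-02-08
==> unitron.asunit(v='1433', u_from='s', u_to='day')
<== 1433/86400
==> unitron.asunit(v='550', u_from='min', u_to='h')
<== 55/6
==> chron.pin(d='1930-07-14')
<== 1930-07-14
==> unitron.asunit(v='9/8', u_from='s', u_to='h')
<== 1/3200
==> abacus.begin(x='-83')
<== -83
==> unitron.asunit(v='-7931', u_from='B', u_to='MB')
<== -7931/1000000
==> abacus.begin(x='-39')
<== -39
==> chron.pin(d='2243-07-10')
<== 2243-07-10
==> chron.roll(n='-90')
<== 2243-04-11
==> abacus.begin(x='-90')
<== -90
==> chron.lunge(n='-19')
<== 2241-09-11
==> unitron.asunit(v='-3365', u_from='oz', u_to='lb')
<== -3365/16
==> abacus.grow(x='10')
<== -80
==> abacus.dock(x='99')
<== -179
==> chron.lunge(n='-14')
<== 2240-07-11

Answer: cur=2240-07-11


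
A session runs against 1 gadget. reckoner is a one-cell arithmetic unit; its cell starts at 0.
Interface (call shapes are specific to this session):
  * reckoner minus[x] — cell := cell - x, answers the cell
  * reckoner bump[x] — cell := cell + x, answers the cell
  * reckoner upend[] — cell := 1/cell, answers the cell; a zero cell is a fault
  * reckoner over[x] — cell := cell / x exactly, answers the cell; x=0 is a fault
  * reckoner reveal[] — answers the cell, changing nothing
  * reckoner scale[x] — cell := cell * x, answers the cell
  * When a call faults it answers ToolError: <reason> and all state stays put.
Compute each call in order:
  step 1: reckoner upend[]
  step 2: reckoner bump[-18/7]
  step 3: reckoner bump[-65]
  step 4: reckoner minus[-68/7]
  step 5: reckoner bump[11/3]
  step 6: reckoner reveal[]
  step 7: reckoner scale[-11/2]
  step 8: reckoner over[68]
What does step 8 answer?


Answer: 6259/1428

Derivation:
I try reckoner upend(), → ToolError: reciprocal of zero.
I invoke reckoner bump on x→-18/7, and see -18/7.
I run reckoner bump on x→-65, giving -473/7.
Calling reckoner minus on x→-68/7, and see -405/7.
I call reckoner bump on x→11/3, — result: -1138/21.
Now I run reckoner reveal(), and see -1138/21.
Invoking reckoner scale on x→-11/2, which returns 6259/21.
Invoking reckoner over on x→68, and get 6259/1428.


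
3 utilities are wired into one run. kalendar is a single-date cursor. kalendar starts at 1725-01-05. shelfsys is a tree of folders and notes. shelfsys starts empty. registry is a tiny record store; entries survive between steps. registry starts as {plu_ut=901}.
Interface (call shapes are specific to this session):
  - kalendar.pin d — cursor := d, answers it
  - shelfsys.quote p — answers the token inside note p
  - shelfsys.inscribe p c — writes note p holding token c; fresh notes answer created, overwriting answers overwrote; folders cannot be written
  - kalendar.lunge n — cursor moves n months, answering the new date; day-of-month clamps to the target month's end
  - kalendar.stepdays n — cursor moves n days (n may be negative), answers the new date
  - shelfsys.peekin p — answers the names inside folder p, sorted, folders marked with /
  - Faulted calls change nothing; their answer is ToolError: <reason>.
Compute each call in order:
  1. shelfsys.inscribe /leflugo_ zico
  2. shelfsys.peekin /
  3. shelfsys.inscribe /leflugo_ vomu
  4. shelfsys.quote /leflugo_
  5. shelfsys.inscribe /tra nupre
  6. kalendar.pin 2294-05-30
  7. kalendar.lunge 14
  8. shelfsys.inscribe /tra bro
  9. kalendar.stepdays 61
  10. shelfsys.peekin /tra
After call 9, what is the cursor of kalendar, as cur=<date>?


Answer: cur=2295-09-29

Derivation:
% 1. inscribe(/leflugo_, zico) ~> created
% 2. peekin(/) ~> [leflugo_]
% 3. inscribe(/leflugo_, vomu) ~> overwrote
% 4. quote(/leflugo_) ~> vomu
% 5. inscribe(/tra, nupre) ~> created
% 6. pin(2294-05-30) ~> 2294-05-30
% 7. lunge(14) ~> 2295-07-30
% 8. inscribe(/tra, bro) ~> overwrote
% 9. stepdays(61) ~> 2295-09-29
% 10. peekin(/tra) ~> ToolError: not a directory


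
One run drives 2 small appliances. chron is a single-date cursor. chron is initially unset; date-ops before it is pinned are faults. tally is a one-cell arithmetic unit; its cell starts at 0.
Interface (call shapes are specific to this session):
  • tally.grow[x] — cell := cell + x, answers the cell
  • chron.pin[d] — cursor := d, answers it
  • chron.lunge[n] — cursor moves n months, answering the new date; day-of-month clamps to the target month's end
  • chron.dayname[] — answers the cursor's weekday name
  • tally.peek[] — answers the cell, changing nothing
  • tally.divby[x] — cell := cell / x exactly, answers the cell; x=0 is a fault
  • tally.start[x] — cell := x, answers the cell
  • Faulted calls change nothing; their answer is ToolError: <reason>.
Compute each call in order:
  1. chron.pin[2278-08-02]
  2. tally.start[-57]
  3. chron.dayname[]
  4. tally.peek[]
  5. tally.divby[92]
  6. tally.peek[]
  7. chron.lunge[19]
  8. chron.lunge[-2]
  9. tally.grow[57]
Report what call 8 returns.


Answer: 2280-01-02

Derivation:
;; pin(d='2278-08-02') ~> 2278-08-02
;; start(x='-57') ~> -57
;; dayname() ~> Friday
;; peek() ~> -57
;; divby(x='92') ~> -57/92
;; peek() ~> -57/92
;; lunge(n='19') ~> 2280-03-02
;; lunge(n='-2') ~> 2280-01-02
;; grow(x='57') ~> 5187/92


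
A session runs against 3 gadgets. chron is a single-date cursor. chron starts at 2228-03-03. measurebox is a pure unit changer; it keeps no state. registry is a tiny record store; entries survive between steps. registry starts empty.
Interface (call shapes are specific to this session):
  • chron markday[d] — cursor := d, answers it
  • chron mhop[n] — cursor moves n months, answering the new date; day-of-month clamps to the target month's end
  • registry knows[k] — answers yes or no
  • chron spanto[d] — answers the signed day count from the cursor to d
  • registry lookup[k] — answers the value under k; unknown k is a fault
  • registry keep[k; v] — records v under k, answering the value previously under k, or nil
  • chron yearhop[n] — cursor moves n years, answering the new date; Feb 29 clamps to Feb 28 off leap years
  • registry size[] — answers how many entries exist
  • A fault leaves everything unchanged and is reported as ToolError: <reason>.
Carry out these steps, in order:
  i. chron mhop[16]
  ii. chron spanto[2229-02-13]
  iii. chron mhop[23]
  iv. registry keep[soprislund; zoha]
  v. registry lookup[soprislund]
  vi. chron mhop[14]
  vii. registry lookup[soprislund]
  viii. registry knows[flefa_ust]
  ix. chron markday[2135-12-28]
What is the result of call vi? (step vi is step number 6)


Answer: 2232-08-03

Derivation:
[in] chron mhop n=16
= 2229-07-03
[in] chron spanto d=2229-02-13
= -140
[in] chron mhop n=23
= 2231-06-03
[in] registry keep k=soprislund v=zoha
= nil
[in] registry lookup k=soprislund
= zoha
[in] chron mhop n=14
= 2232-08-03
[in] registry lookup k=soprislund
= zoha
[in] registry knows k=flefa_ust
= no
[in] chron markday d=2135-12-28
= 2135-12-28


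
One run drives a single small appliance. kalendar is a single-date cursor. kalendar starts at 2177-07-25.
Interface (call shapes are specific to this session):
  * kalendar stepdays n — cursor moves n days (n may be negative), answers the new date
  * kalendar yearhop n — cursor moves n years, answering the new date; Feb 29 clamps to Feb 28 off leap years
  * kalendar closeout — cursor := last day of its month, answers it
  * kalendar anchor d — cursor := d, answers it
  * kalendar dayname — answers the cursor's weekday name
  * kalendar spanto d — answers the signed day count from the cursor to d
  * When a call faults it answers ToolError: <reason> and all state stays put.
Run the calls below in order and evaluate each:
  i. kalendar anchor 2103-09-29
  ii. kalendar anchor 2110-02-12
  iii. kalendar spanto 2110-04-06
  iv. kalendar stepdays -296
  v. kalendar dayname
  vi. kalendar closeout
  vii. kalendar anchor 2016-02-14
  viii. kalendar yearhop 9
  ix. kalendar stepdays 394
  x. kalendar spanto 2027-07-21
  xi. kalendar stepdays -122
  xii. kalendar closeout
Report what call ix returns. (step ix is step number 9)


Answer: 2026-03-15

Derivation:
CALL kalendar anchor[d: 2103-09-29]
RET  2103-09-29
CALL kalendar anchor[d: 2110-02-12]
RET  2110-02-12
CALL kalendar spanto[d: 2110-04-06]
RET  53
CALL kalendar stepdays[n: -296]
RET  2109-04-22
CALL kalendar dayname[]
RET  Monday
CALL kalendar closeout[]
RET  2109-04-30
CALL kalendar anchor[d: 2016-02-14]
RET  2016-02-14
CALL kalendar yearhop[n: 9]
RET  2025-02-14
CALL kalendar stepdays[n: 394]
RET  2026-03-15
CALL kalendar spanto[d: 2027-07-21]
RET  493
CALL kalendar stepdays[n: -122]
RET  2025-11-13
CALL kalendar closeout[]
RET  2025-11-30


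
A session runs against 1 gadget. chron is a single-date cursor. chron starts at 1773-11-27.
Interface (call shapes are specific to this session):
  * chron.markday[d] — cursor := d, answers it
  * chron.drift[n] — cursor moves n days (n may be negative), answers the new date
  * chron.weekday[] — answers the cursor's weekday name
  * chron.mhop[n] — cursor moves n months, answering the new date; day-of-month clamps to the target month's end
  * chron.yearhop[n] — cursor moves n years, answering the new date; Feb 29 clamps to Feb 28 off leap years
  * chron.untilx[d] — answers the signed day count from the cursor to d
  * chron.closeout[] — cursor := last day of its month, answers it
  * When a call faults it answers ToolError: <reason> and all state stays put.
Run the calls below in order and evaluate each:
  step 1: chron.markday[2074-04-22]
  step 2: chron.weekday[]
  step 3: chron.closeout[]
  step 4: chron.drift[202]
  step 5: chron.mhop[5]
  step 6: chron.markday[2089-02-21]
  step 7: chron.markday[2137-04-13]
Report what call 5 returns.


→ chron.markday(d→2074-04-22)
← 2074-04-22
→ chron.weekday()
← Sunday
→ chron.closeout()
← 2074-04-30
→ chron.drift(n→202)
← 2074-11-18
→ chron.mhop(n→5)
← 2075-04-18
→ chron.markday(d→2089-02-21)
← 2089-02-21
→ chron.markday(d→2137-04-13)
← 2137-04-13

Answer: 2075-04-18


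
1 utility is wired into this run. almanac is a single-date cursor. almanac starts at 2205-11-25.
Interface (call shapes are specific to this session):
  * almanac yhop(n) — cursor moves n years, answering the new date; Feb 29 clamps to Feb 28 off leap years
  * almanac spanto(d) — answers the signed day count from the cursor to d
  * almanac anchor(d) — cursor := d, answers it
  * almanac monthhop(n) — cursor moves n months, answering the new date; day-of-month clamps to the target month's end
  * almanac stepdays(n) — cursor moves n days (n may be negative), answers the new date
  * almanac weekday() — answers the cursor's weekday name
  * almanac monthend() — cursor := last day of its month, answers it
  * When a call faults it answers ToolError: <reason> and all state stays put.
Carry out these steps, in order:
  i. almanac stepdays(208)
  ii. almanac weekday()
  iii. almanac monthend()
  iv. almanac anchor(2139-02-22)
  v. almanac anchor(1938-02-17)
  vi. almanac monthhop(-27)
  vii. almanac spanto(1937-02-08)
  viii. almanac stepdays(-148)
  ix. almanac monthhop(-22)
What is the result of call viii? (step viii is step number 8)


Answer: 1935-06-22

Derivation:
! almanac stepdays(n='208') -> 2206-06-21
! almanac weekday() -> Saturday
! almanac monthend() -> 2206-06-30
! almanac anchor(d='2139-02-22') -> 2139-02-22
! almanac anchor(d='1938-02-17') -> 1938-02-17
! almanac monthhop(n='-27') -> 1935-11-17
! almanac spanto(d='1937-02-08') -> 449
! almanac stepdays(n='-148') -> 1935-06-22
! almanac monthhop(n='-22') -> 1933-08-22


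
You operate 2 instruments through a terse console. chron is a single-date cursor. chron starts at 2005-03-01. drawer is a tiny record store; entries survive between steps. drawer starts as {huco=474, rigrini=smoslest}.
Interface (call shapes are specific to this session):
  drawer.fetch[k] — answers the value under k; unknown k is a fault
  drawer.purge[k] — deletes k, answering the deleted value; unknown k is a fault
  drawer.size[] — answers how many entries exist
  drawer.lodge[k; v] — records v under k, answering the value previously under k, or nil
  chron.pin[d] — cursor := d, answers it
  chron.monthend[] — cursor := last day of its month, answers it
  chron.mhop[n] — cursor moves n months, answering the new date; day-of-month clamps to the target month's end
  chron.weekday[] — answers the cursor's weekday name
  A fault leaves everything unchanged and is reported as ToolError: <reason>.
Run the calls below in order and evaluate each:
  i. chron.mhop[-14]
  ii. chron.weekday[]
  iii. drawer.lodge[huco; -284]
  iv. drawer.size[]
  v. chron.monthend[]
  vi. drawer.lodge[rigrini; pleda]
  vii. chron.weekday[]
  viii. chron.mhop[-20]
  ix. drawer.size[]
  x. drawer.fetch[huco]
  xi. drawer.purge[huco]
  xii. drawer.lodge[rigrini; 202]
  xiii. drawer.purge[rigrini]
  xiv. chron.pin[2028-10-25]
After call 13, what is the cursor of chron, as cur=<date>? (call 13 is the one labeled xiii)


Answer: cur=2002-05-31

Derivation:
Do: chron.mhop[n='-14']
See: 2004-01-01
Do: chron.weekday[]
See: Thursday
Do: drawer.lodge[k='huco'; v='-284']
See: 474
Do: drawer.size[]
See: 2
Do: chron.monthend[]
See: 2004-01-31
Do: drawer.lodge[k='rigrini'; v='pleda']
See: smoslest
Do: chron.weekday[]
See: Saturday
Do: chron.mhop[n='-20']
See: 2002-05-31
Do: drawer.size[]
See: 2
Do: drawer.fetch[k='huco']
See: -284
Do: drawer.purge[k='huco']
See: -284
Do: drawer.lodge[k='rigrini'; v='202']
See: pleda
Do: drawer.purge[k='rigrini']
See: 202
Do: chron.pin[d='2028-10-25']
See: 2028-10-25


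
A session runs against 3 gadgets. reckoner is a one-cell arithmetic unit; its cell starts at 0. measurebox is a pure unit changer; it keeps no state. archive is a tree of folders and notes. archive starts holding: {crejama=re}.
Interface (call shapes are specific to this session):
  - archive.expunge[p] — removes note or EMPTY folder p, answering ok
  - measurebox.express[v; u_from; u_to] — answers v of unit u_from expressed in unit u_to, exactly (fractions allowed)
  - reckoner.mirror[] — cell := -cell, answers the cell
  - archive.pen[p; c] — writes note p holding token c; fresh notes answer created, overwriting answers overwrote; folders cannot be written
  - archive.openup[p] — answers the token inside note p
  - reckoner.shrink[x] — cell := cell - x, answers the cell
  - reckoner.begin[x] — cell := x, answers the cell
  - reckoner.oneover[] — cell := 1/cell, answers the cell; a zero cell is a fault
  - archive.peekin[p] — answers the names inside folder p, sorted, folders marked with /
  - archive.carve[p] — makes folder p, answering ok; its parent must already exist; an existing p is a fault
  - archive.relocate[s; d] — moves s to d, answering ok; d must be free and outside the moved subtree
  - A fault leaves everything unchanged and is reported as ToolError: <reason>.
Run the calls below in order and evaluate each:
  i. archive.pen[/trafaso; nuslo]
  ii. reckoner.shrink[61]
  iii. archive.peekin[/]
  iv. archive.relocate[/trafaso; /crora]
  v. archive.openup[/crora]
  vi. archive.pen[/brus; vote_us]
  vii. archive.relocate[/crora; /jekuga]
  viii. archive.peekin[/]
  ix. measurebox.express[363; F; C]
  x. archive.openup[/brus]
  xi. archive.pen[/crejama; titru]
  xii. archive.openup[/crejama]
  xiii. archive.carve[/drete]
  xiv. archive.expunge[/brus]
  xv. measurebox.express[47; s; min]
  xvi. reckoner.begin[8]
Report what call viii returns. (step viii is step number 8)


Answer: [brus, crejama, jekuga]

Derivation:
Then archive.pen using p='/trafaso', c='nuslo', giving created.
I try reckoner.shrink using x='61': -61.
Calling archive.peekin using p='/', → [crejama, trafaso].
I run archive.relocate using s='/trafaso', d='/crora', and see ok.
Using archive.openup using p='/crora', — result: nuslo.
I run archive.pen using p='/brus', c='vote_us', which returns created.
I call archive.relocate using s='/crora', d='/jekuga', and see ok.
I invoke archive.peekin using p='/', and get [brus, crejama, jekuga].
I invoke measurebox.express using v='363', u_from='F', u_to='C', and observe 1655/9.
Now I run archive.openup using p='/brus', — result: vote_us.
I invoke archive.pen using p='/crejama', c='titru', and observe overwrote.
I try archive.openup using p='/crejama', and get titru.
Then archive.carve using p='/drete', and get ok.
Then archive.expunge using p='/brus', and get ok.
I run measurebox.express using v='47', u_from='s', u_to='min', and see 47/60.
Calling reckoner.begin using x='8', → 8.


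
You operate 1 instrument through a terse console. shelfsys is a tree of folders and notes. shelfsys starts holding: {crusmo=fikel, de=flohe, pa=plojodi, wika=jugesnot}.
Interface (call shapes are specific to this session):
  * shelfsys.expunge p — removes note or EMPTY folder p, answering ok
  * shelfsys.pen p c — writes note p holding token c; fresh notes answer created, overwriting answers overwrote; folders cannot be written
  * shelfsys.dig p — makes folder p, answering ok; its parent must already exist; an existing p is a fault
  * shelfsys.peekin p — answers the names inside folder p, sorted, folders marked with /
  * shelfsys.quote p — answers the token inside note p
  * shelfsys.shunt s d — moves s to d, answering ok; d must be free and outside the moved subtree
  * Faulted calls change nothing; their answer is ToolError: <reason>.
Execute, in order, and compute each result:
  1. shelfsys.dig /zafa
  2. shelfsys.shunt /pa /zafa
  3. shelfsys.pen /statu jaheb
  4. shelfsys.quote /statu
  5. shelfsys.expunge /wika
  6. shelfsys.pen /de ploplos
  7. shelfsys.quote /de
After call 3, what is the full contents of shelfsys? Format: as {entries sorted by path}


Answer: {crusmo=fikel, de=flohe, pa=plojodi, statu=jaheb, wika=jugesnot, zafa/}

Derivation:
Act: dig[p='/zafa']
Obs: ok
Act: shunt[s='/pa'; d='/zafa']
Obs: ToolError: exists
Act: pen[p='/statu'; c='jaheb']
Obs: created
Act: quote[p='/statu']
Obs: jaheb
Act: expunge[p='/wika']
Obs: ok
Act: pen[p='/de'; c='ploplos']
Obs: overwrote
Act: quote[p='/de']
Obs: ploplos


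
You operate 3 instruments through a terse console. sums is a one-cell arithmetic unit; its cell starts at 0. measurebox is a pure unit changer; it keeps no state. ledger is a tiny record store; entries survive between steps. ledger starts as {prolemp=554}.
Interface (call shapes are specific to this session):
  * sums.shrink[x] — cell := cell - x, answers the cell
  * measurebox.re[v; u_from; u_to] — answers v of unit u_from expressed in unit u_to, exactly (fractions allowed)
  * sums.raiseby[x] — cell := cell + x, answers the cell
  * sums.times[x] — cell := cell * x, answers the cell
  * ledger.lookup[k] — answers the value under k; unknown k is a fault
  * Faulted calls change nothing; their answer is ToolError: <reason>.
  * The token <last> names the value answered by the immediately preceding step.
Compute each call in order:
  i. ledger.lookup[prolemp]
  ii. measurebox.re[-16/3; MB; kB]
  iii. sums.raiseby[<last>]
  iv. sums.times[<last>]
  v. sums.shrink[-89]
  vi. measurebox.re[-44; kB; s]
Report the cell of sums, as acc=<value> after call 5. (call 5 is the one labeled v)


CALL ledger.lookup[k: prolemp]
RET  554
CALL measurebox.re[v: -16/3; u_from: MB; u_to: kB]
RET  -16000/3
CALL sums.raiseby[x: <last>]
RET  -16000/3
CALL sums.times[x: <last>]
RET  256000000/9
CALL sums.shrink[x: -89]
RET  256000801/9
CALL measurebox.re[v: -44; u_from: kB; u_to: s]
RET  ToolError: incompatible units

Answer: acc=256000801/9


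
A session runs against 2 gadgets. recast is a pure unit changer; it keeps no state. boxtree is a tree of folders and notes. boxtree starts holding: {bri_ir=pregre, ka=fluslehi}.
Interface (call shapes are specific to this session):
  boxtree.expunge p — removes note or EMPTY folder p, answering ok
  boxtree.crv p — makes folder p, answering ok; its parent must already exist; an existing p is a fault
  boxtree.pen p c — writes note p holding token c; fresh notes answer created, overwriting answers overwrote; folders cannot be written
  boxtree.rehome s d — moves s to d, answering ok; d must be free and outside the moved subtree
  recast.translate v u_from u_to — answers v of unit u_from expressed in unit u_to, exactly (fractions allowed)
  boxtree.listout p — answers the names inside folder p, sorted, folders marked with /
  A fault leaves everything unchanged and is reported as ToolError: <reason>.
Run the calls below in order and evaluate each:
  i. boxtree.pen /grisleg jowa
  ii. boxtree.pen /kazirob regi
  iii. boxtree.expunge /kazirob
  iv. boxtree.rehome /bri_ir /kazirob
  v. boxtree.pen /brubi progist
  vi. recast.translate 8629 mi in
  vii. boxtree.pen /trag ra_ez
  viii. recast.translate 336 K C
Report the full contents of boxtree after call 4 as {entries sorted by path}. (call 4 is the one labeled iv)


>> pen(p='/grisleg', c='jowa')
<< created
>> pen(p='/kazirob', c='regi')
<< created
>> expunge(p='/kazirob')
<< ok
>> rehome(s='/bri_ir', d='/kazirob')
<< ok
>> pen(p='/brubi', c='progist')
<< created
>> translate(v='8629', u_from='mi', u_to='in')
<< 546733440
>> pen(p='/trag', c='ra_ez')
<< created
>> translate(v='336', u_from='K', u_to='C')
<< 1257/20

Answer: {grisleg=jowa, ka=fluslehi, kazirob=pregre}


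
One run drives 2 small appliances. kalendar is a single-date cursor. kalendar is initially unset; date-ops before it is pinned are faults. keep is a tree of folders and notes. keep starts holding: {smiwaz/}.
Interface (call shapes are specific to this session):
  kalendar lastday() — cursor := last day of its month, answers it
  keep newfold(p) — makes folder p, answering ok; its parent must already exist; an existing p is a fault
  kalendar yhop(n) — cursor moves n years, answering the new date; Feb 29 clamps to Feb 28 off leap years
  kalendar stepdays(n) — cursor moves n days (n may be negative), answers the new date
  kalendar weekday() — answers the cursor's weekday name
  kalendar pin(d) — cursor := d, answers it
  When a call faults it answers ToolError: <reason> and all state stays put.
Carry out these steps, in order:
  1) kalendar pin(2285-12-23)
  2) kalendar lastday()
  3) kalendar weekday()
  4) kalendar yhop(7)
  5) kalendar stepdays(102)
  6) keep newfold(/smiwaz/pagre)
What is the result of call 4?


Answer: 2292-12-31

Derivation:
Act: kalendar pin[2285-12-23]
Obs: 2285-12-23
Act: kalendar lastday[]
Obs: 2285-12-31
Act: kalendar weekday[]
Obs: Thursday
Act: kalendar yhop[7]
Obs: 2292-12-31
Act: kalendar stepdays[102]
Obs: 2293-04-12
Act: keep newfold[/smiwaz/pagre]
Obs: ok


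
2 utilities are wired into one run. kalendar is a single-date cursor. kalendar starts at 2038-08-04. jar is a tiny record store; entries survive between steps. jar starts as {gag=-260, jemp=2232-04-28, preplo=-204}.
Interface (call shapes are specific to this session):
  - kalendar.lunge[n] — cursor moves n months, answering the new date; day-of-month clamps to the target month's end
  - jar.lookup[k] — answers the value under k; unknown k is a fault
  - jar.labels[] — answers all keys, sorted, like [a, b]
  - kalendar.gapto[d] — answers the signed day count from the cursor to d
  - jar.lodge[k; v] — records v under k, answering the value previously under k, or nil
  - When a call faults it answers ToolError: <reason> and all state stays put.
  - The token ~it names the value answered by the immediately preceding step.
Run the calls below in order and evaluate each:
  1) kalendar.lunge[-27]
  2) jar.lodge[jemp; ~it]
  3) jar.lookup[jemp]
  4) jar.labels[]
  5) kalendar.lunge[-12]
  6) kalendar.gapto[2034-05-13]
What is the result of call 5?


Answer: 2035-05-04

Derivation:
I try kalendar.lunge passing n=-27: 2036-05-04.
I invoke jar.lodge passing k=jemp, v=~it, → 2232-04-28.
I use jar.lookup passing k=jemp, → 2036-05-04.
I run jar.labels, yielding [gag, jemp, preplo].
Invoking kalendar.lunge passing n=-12, — result: 2035-05-04.
I call kalendar.gapto passing d=2034-05-13, yielding -356.


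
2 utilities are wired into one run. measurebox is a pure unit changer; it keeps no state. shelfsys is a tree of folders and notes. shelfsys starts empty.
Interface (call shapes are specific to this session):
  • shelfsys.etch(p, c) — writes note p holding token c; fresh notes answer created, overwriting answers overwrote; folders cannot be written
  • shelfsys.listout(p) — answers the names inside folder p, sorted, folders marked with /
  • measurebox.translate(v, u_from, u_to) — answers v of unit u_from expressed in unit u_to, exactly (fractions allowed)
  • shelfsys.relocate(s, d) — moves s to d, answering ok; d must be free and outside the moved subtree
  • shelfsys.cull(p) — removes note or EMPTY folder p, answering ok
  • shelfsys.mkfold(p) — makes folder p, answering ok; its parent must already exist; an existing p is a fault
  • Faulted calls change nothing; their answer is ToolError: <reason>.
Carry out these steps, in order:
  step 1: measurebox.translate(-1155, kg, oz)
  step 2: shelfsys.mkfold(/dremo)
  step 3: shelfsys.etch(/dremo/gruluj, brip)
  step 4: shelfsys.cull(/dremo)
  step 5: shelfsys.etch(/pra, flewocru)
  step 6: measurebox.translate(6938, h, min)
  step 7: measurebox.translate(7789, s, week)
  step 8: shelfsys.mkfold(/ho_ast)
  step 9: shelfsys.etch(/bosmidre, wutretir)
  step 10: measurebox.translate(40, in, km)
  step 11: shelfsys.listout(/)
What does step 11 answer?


I try measurebox.translate passing v→-1155, u_from→kg, u_to→oz, giving -24000000000/589081.
I use shelfsys.mkfold passing p→/dremo, → ok.
I call shelfsys.etch passing p→/dremo/gruluj, c→brip, → created.
Now I run shelfsys.cull passing p→/dremo, → ToolError: not empty.
Calling shelfsys.etch passing p→/pra, c→flewocru, and get created.
Using measurebox.translate passing v→6938, u_from→h, u_to→min, which returns 416280.
Then measurebox.translate passing v→7789, u_from→s, u_to→week, giving 7789/604800.
I invoke shelfsys.mkfold passing p→/ho_ast, yielding ok.
I call shelfsys.etch passing p→/bosmidre, c→wutretir, and observe created.
Calling measurebox.translate passing v→40, u_from→in, u_to→km, — result: 127/125000.
Then shelfsys.listout passing p→/, → [bosmidre, dremo/, ho_ast/, pra].

Answer: [bosmidre, dremo/, ho_ast/, pra]


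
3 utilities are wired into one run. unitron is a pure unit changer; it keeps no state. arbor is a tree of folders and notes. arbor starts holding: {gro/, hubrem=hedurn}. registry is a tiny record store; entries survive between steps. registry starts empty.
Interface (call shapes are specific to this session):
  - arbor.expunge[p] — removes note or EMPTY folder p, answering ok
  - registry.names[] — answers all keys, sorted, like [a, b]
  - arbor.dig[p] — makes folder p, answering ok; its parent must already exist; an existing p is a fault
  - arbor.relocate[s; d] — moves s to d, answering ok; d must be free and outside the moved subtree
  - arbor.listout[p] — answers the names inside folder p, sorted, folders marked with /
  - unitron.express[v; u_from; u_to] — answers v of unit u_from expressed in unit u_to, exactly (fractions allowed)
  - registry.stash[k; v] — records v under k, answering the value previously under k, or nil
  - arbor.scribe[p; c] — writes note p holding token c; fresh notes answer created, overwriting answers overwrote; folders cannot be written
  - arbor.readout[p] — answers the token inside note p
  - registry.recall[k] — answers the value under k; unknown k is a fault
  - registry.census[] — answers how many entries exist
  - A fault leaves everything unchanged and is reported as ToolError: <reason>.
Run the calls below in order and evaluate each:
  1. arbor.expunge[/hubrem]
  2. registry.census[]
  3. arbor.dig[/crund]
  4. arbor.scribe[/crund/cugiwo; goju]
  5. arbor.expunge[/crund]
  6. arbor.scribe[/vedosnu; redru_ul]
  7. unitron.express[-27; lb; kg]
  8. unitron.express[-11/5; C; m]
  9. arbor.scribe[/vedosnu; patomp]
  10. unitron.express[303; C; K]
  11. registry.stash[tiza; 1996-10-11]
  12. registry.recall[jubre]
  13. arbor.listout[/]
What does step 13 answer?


Answer: [crund/, gro/, vedosnu]

Derivation:
I try arbor.expunge with p: /hubrem, giving ok.
I use registry.census(), and observe 0.
Using arbor.dig with p: /crund, yielding ok.
Invoking arbor.scribe with p: /crund/cugiwo, c: goju, which returns created.
I try arbor.expunge with p: /crund, — result: ToolError: not empty.
I run arbor.scribe with p: /vedosnu, c: redru_ul, yielding created.
I run unitron.express with v: -27, u_from: lb, u_to: kg, and get -1224699399/100000000.
Using unitron.express with v: -11/5, u_from: C, u_to: m, giving ToolError: incompatible units.
Now I run arbor.scribe with p: /vedosnu, c: patomp, and get overwrote.
I run unitron.express with v: 303, u_from: C, u_to: K, — result: 11523/20.
Then registry.stash with k: tiza, v: 1996-10-11, giving nil.
Calling registry.recall with k: jubre: ToolError: no such key jubre.
Next I call arbor.listout with p: /, — result: [crund/, gro/, vedosnu].


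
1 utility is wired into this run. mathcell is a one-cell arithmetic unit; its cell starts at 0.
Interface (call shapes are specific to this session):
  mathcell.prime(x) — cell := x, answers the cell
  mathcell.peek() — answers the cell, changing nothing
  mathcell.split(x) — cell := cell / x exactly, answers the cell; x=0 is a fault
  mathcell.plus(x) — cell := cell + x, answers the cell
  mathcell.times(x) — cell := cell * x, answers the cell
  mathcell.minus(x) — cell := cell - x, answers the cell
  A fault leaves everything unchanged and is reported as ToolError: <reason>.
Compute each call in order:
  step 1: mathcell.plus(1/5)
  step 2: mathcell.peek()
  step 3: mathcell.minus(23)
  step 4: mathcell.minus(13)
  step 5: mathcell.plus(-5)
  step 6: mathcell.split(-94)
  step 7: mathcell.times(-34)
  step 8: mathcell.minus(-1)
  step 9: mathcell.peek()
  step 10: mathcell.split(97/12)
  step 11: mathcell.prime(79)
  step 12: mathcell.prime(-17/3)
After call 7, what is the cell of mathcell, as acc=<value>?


Answer: acc=-3468/235

Derivation:
>> plus(x: 1/5)
<< 1/5
>> peek()
<< 1/5
>> minus(x: 23)
<< -114/5
>> minus(x: 13)
<< -179/5
>> plus(x: -5)
<< -204/5
>> split(x: -94)
<< 102/235
>> times(x: -34)
<< -3468/235
>> minus(x: -1)
<< -3233/235
>> peek()
<< -3233/235
>> split(x: 97/12)
<< -38796/22795
>> prime(x: 79)
<< 79
>> prime(x: -17/3)
<< -17/3


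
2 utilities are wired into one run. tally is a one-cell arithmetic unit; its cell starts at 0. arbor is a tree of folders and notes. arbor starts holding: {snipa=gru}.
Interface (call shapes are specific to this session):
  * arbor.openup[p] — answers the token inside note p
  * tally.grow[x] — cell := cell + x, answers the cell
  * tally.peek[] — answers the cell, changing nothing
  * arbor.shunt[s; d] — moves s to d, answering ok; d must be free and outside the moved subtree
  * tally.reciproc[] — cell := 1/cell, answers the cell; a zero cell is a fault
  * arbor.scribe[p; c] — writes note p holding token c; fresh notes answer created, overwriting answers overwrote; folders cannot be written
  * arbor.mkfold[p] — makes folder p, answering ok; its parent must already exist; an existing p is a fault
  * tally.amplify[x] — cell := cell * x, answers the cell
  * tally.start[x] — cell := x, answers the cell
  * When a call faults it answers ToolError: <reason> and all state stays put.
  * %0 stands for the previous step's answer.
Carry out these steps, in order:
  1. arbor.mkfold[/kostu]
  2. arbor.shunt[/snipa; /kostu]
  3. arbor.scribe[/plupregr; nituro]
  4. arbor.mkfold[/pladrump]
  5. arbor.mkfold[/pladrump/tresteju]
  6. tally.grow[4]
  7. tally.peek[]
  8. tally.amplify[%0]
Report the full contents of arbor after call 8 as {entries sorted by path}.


Answer: {kostu/, pladrump/, pladrump/tresteju/, plupregr=nituro, snipa=gru}

Derivation:
>>> arbor.mkfold p: /kostu
= ok
>>> arbor.shunt s: /snipa d: /kostu
= ToolError: exists
>>> arbor.scribe p: /plupregr c: nituro
= created
>>> arbor.mkfold p: /pladrump
= ok
>>> arbor.mkfold p: /pladrump/tresteju
= ok
>>> tally.grow x: 4
= 4
>>> tally.peek
= 4
>>> tally.amplify x: %0
= 16
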